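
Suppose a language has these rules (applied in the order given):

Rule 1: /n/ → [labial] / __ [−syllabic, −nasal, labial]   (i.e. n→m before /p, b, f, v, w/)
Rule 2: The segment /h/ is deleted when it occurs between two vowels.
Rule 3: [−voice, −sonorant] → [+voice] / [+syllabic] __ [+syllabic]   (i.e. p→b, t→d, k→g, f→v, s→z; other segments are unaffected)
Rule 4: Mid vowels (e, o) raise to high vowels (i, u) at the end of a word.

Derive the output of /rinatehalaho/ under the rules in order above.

rinadealau

Rule 1 (nasal place assimilation): no segment meets the environment; /rinatehalaho/ is unchanged.
Rule 2 (intervocalic h-deletion): /h/ occurs between vowels /e/ and /a/, so it deletes. /h/ occurs between vowels /a/ and /o/, so it deletes. /rinatehalaho/ → rinatealao.
Rule 3 (intervocalic voicing): /t/ is a voiceless obstruent between vowels /a/ and /e/, so it voices to [d]. /rinatealao/ → rinadealao.
Rule 4 (final vowel raising): /o/ is a mid vowel in word-final position, so it raises to [u]. /rinadealao/ → rinadealau.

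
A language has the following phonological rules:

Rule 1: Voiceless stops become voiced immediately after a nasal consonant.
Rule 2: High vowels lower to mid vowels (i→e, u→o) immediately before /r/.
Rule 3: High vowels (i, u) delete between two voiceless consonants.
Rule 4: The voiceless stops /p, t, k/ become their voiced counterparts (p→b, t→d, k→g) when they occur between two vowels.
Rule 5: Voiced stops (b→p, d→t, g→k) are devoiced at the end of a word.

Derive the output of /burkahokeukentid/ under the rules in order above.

borkahogeugendit

Rule 1 (post-nasal voicing): /t/ is a voiceless stop immediately after the nasal /n/, so it voices to [d]. /burkahokeukentid/ → burkahokeukendid.
Rule 2 (pre-rhotic lowering): /u/ is a high vowel immediately before /r/, so it lowers to [o]. /burkahokeukendid/ → borkahokeukendid.
Rule 3 (high vowel syncope): no segment meets the environment; /borkahokeukendid/ is unchanged.
Rule 4 (intervocalic voicing): /k/ is a voiceless stop between vowels /o/ and /e/, so it voices to [g]. /k/ is a voiceless stop between vowels /u/ and /e/, so it voices to [g]. /borkahokeukendid/ → borkahogeugendid.
Rule 5 (final devoicing): /d/ is a voiced stop in word-final position, so it devoices to [t]. /borkahogeugendid/ → borkahogeugendit.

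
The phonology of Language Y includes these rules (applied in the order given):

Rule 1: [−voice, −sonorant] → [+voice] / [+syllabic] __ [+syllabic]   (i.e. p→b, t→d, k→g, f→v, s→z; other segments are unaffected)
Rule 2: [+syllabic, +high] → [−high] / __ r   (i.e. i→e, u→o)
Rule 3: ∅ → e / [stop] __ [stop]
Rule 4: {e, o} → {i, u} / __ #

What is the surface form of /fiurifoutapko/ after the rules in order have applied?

fiorivoudapeku

Rule 1 (intervocalic voicing): /f/ is a voiceless obstruent between vowels /i/ and /o/, so it voices to [v]. /t/ is a voiceless obstruent between vowels /u/ and /a/, so it voices to [d]. /fiurifoutapko/ → fiurivoudapko.
Rule 2 (pre-rhotic lowering): /u/ is a high vowel immediately before /r/, so it lowers to [o]. /fiurivoudapko/ → fiorivoudapko.
Rule 3 (stop-cluster e-epenthesis): /p/ and /k/ form a stop–stop cluster, so [e] is inserted between them. /fiorivoudapko/ → fiorivoudapeko.
Rule 4 (final vowel raising): /o/ is a mid vowel in word-final position, so it raises to [u]. /fiorivoudapeko/ → fiorivoudapeku.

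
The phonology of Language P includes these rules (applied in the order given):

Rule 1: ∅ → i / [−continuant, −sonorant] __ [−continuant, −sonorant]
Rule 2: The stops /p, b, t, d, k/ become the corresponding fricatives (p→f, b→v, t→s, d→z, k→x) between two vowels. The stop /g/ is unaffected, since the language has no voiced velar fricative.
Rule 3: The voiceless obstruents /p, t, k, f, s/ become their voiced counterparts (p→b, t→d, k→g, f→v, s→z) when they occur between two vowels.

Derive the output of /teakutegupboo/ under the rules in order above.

Rule 1 (stop-cluster i-epenthesis): /p/ and /b/ form a stop–stop cluster, so [i] is inserted between them. /teakutegupboo/ → teakutegupiboo.
Rule 2 (intervocalic spirantization): /k/ is a stop between vowels /a/ and /u/, so it spirantizes to the fricative [x]. /t/ is a stop between vowels /u/ and /e/, so it spirantizes to the fricative [s]. /p/ is a stop between vowels /u/ and /i/, so it spirantizes to the fricative [f]. /b/ is a stop between vowels /i/ and /o/, so it spirantizes to the fricative [v]. /teakutegupiboo/ → teaxusegufivoo.
Rule 3 (intervocalic voicing): /s/ is a voiceless obstruent between vowels /u/ and /e/, so it voices to [z]. /f/ is a voiceless obstruent between vowels /u/ and /i/, so it voices to [v]. /teaxusegufivoo/ → teaxuzeguvivoo.

teaxuzeguvivoo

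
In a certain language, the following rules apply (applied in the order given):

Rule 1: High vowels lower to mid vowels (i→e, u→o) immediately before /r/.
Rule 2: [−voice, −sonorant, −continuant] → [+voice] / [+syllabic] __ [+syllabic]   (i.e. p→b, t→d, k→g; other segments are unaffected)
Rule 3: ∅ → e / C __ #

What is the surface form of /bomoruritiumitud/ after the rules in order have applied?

Rule 1 (pre-rhotic lowering): /u/ is a high vowel immediately before /r/, so it lowers to [o]. /bomoruritiumitud/ → bomororitiumitud.
Rule 2 (intervocalic voicing): /t/ is a voiceless stop between vowels /i/ and /i/, so it voices to [d]. /t/ is a voiceless stop between vowels /i/ and /u/, so it voices to [d]. /bomororitiumitud/ → bomororidiumidud.
Rule 3 (final e-epenthesis): the form ends in the consonant /d/, so [e] is inserted word-finally. /bomororidiumidud/ → bomororidiumidude.

bomororidiumidude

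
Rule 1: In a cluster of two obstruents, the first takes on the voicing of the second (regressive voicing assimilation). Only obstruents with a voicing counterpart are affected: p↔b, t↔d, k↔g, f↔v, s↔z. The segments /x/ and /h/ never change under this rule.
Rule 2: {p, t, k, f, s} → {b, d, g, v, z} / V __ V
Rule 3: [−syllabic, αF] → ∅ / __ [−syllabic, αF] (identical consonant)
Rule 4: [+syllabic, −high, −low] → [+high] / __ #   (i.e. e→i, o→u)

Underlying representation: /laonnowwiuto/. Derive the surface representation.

Rule 1 (regressive voicing assimilation): no segment meets the environment; /laonnowwiuto/ is unchanged.
Rule 2 (intervocalic voicing): /t/ is a voiceless obstruent between vowels /u/ and /o/, so it voices to [d]. /laonnowwiuto/ → laonnowwiudo.
Rule 3 (degemination): /nn/ is a geminate; the first /n/ deletes. /ww/ is a geminate; the first /w/ deletes. /laonnowwiudo/ → laonowiudo.
Rule 4 (final vowel raising): /o/ is a mid vowel in word-final position, so it raises to [u]. /laonowiudo/ → laonowiudu.

laonowiudu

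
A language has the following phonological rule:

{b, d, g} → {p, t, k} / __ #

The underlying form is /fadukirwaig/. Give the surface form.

fadukirwaik

/g/ is a voiced stop in word-final position, so it devoices to [k].
The other instance of /d/ does not occur in the required environment and remains unchanged.
Surface form: [fadukirwaik].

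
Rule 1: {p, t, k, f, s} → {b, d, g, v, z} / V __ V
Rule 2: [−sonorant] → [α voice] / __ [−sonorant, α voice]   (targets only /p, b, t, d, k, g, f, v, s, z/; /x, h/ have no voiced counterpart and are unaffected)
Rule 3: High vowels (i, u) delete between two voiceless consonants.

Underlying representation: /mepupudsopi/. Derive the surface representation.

mebubutsobi

Rule 1 (intervocalic voicing): /p/ is a voiceless obstruent between vowels /e/ and /u/, so it voices to [b]. /p/ is a voiceless obstruent between vowels /u/ and /u/, so it voices to [b]. /p/ is a voiceless obstruent between vowels /o/ and /i/, so it voices to [b]. /mepupudsopi/ → mebubudsobi.
Rule 2 (regressive voicing assimilation): /d/ precedes the voiceless obstruent /s/, so it devoices to [t] by assimilation. /mebubudsobi/ → mebubutsobi.
Rule 3 (high vowel syncope): no segment meets the environment; /mebubutsobi/ is unchanged.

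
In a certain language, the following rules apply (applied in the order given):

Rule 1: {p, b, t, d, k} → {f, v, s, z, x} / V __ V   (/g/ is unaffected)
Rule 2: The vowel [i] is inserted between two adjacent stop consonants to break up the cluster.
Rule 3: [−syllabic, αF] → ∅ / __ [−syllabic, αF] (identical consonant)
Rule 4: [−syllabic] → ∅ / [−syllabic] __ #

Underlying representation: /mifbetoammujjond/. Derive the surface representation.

Rule 1 (intervocalic spirantization): /t/ is a stop between vowels /e/ and /o/, so it spirantizes to the fricative [s]. /mifbetoammujjond/ → mifbesoammujjond.
Rule 2 (stop-cluster i-epenthesis): no segment meets the environment; /mifbesoammujjond/ is unchanged.
Rule 3 (degemination): /mm/ is a geminate; the first /m/ deletes. /jj/ is a geminate; the first /j/ deletes. /mifbesoammujjond/ → mifbesoamujond.
Rule 4 (final cluster simplification): /d/ is the second consonant of a word-final cluster /nd/, so it deletes. /mifbesoamujond/ → mifbesoamujon.

mifbesoamujon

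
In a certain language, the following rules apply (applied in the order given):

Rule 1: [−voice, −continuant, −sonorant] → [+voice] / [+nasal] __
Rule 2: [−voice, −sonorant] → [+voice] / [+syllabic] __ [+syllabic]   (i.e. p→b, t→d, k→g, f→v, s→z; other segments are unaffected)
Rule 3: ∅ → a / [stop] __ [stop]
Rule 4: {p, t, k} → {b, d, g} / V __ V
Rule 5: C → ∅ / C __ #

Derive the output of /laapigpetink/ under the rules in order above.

Rule 1 (post-nasal voicing): /k/ is a voiceless stop immediately after the nasal /n/, so it voices to [g]. /laapigpetink/ → laapigpeting.
Rule 2 (intervocalic voicing): /p/ is a voiceless obstruent between vowels /a/ and /i/, so it voices to [b]. /t/ is a voiceless obstruent between vowels /e/ and /i/, so it voices to [d]. /laapigpeting/ → laabigpeding.
Rule 3 (stop-cluster a-epenthesis): /g/ and /p/ form a stop–stop cluster, so [a] is inserted between them. /laabigpeding/ → laabigapeding.
Rule 4 (intervocalic voicing): /p/ is a voiceless stop between vowels /a/ and /e/, so it voices to [b]. /laabigapeding/ → laabigabeding.
Rule 5 (final cluster simplification): /g/ is the second consonant of a word-final cluster /ng/, so it deletes. /laabigabeding/ → laabigabedin.

laabigabedin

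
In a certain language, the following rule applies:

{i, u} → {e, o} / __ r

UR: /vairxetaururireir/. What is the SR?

vaerxetaororereer

/i/ is a high vowel immediately before /r/, so it lowers to [e].
/u/ is a high vowel immediately before /r/, so it lowers to [o].
/u/ is a high vowel immediately before /r/, so it lowers to [o].
/i/ is a high vowel immediately before /r/, so it lowers to [e].
/i/ is a high vowel immediately before /r/, so it lowers to [e].
Surface form: [vaerxetaororereer].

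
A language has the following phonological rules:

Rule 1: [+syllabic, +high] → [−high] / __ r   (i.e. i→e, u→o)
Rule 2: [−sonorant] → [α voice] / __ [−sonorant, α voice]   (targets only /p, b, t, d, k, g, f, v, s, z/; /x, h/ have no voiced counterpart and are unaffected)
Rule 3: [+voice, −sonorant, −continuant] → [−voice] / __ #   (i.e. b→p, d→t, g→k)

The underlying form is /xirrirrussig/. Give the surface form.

Rule 1 (pre-rhotic lowering): /i/ is a high vowel immediately before /r/, so it lowers to [e]. /i/ is a high vowel immediately before /r/, so it lowers to [e]. /xirrirrussig/ → xerrerrussig.
Rule 2 (regressive voicing assimilation): no segment meets the environment; /xerrerrussig/ is unchanged.
Rule 3 (final devoicing): /g/ is a voiced stop in word-final position, so it devoices to [k]. /xerrerrussig/ → xerrerrussik.

xerrerrussik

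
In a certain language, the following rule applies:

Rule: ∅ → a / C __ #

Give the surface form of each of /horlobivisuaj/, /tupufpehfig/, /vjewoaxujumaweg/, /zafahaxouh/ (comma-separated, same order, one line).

horlobivisuaja, tupufpehfiga, vjewoaxujumawega, zafahaxouha

/horlobivisuaj/: the form ends in the consonant /j/, so [a] is inserted word-finally. → [horlobivisuaja].
/tupufpehfig/: the form ends in the consonant /g/, so [a] is inserted word-finally. → [tupufpehfiga].
/vjewoaxujumaweg/: the form ends in the consonant /g/, so [a] is inserted word-finally. → [vjewoaxujumawega].
/zafahaxouh/: the form ends in the consonant /h/, so [a] is inserted word-finally. → [zafahaxouha].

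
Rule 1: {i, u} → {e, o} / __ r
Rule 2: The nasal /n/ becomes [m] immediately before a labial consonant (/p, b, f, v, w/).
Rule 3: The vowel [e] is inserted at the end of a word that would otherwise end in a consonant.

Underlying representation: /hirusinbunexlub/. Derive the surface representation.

Rule 1 (pre-rhotic lowering): /i/ is a high vowel immediately before /r/, so it lowers to [e]. /hirusinbunexlub/ → herusinbunexlub.
Rule 2 (nasal place assimilation): /n/ precedes the labial consonant /b/, so it assimilates in place to [m]. /herusinbunexlub/ → herusimbunexlub.
Rule 3 (final e-epenthesis): the form ends in the consonant /b/, so [e] is inserted word-finally. /herusimbunexlub/ → herusimbunexlube.

herusimbunexlube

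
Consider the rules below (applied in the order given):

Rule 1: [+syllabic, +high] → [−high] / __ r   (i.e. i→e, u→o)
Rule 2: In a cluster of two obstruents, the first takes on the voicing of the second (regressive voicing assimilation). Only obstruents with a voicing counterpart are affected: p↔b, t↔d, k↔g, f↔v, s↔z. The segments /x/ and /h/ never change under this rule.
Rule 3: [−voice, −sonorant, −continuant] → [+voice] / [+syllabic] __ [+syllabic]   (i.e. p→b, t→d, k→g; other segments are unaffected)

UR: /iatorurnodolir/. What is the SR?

iadorornodoler

Rule 1 (pre-rhotic lowering): /u/ is a high vowel immediately before /r/, so it lowers to [o]. /i/ is a high vowel immediately before /r/, so it lowers to [e]. /iatorurnodolir/ → iatorornodoler.
Rule 2 (regressive voicing assimilation): no segment meets the environment; /iatorornodoler/ is unchanged.
Rule 3 (intervocalic voicing): /t/ is a voiceless stop between vowels /a/ and /o/, so it voices to [d]. /iatorornodoler/ → iadorornodoler.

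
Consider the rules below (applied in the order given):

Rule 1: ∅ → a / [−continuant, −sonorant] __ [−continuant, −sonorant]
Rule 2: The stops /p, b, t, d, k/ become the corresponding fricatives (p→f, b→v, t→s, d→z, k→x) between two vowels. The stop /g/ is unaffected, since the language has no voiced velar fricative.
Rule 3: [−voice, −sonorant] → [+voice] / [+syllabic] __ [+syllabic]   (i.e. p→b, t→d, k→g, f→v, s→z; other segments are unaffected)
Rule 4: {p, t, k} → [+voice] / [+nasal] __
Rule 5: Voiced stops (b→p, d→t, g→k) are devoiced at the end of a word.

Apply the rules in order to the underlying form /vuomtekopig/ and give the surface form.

vuomdexovik

Rule 1 (stop-cluster a-epenthesis): no segment meets the environment; /vuomtekopig/ is unchanged.
Rule 2 (intervocalic spirantization): /k/ is a stop between vowels /e/ and /o/, so it spirantizes to the fricative [x]. /p/ is a stop between vowels /o/ and /i/, so it spirantizes to the fricative [f]. /vuomtekopig/ → vuomtexofig.
Rule 3 (intervocalic voicing): /f/ is a voiceless obstruent between vowels /o/ and /i/, so it voices to [v]. /vuomtexofig/ → vuomtexovig.
Rule 4 (post-nasal voicing): /t/ is a voiceless stop immediately after the nasal /m/, so it voices to [d]. /vuomtexovig/ → vuomdexovig.
Rule 5 (final devoicing): /g/ is a voiced stop in word-final position, so it devoices to [k]. /vuomdexovig/ → vuomdexovik.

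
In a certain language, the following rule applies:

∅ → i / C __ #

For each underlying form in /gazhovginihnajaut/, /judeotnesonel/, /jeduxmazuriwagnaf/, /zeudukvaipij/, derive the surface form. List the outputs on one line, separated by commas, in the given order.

/gazhovginihnajaut/: the form ends in the consonant /t/, so [i] is inserted word-finally. → [gazhovginihnajauti].
/judeotnesonel/: the form ends in the consonant /l/, so [i] is inserted word-finally. → [judeotnesoneli].
/jeduxmazuriwagnaf/: the form ends in the consonant /f/, so [i] is inserted word-finally. → [jeduxmazuriwagnafi].
/zeudukvaipij/: the form ends in the consonant /j/, so [i] is inserted word-finally. → [zeudukvaipiji].

gazhovginihnajauti, judeotnesoneli, jeduxmazuriwagnafi, zeudukvaipiji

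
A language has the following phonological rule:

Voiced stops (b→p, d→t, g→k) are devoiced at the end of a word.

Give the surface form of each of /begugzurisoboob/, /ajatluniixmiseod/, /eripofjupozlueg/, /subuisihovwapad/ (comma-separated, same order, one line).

/begugzurisoboob/: /b/ is a voiced stop in word-final position, so it devoices to [p]. → [begugzurisoboop].
/ajatluniixmiseod/: /d/ is a voiced stop in word-final position, so it devoices to [t]. → [ajatluniixmiseot].
/eripofjupozlueg/: /g/ is a voiced stop in word-final position, so it devoices to [k]. → [eripofjupozluek].
/subuisihovwapad/: /d/ is a voiced stop in word-final position, so it devoices to [t]. → [subuisihovwapat].

begugzurisoboop, ajatluniixmiseot, eripofjupozluek, subuisihovwapat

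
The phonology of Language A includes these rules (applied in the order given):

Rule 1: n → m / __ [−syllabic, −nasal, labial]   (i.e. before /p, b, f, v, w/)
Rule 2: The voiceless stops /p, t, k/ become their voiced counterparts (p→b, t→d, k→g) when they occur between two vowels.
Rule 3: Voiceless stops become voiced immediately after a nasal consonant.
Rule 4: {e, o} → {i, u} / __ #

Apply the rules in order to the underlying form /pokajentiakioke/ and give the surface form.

pogajendiagiogi

Rule 1 (nasal place assimilation): no segment meets the environment; /pokajentiakioke/ is unchanged.
Rule 2 (intervocalic voicing): /k/ is a voiceless stop between vowels /o/ and /a/, so it voices to [g]. /k/ is a voiceless stop between vowels /a/ and /i/, so it voices to [g]. /k/ is a voiceless stop between vowels /o/ and /e/, so it voices to [g]. /pokajentiakioke/ → pogajentiagioge.
Rule 3 (post-nasal voicing): /t/ is a voiceless stop immediately after the nasal /n/, so it voices to [d]. /pogajentiagioge/ → pogajendiagioge.
Rule 4 (final vowel raising): /e/ is a mid vowel in word-final position, so it raises to [i]. /pogajendiagioge/ → pogajendiagiogi.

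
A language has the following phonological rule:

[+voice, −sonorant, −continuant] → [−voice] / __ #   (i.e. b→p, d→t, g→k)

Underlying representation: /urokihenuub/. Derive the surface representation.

urokihenuup

/b/ is a voiced stop in word-final position, so it devoices to [p].
Surface form: [urokihenuup].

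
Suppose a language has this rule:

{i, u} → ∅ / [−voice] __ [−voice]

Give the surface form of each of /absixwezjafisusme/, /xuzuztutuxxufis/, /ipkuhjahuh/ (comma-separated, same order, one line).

/absixwezjafisusme/: /i/ is a high vowel flanked by voiceless consonants /s/ and /x/, so it deletes. /i/ is a high vowel flanked by voiceless consonants /f/ and /s/, so it deletes. /u/ is a high vowel flanked by voiceless consonants /s/ and /s/, so it deletes. → [absxwezjafssme].
/xuzuztutuxxufis/: /u/ is a high vowel flanked by voiceless consonants /t/ and /t/, so it deletes. /u/ is a high vowel flanked by voiceless consonants /t/ and /x/, so it deletes. /u/ is a high vowel flanked by voiceless consonants /x/ and /f/, so it deletes. /i/ is a high vowel flanked by voiceless consonants /f/ and /s/, so it deletes. → [xuzuzttxxfs].
/ipkuhjahuh/: /u/ is a high vowel flanked by voiceless consonants /k/ and /h/, so it deletes. /u/ is a high vowel flanked by voiceless consonants /h/ and /h/, so it deletes. → [ipkhjahh].

absxwezjafssme, xuzuzttxxfs, ipkhjahh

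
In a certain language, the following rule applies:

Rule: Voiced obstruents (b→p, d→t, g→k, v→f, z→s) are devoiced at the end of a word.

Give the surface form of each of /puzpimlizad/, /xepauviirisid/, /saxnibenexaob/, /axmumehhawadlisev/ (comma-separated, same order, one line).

puzpimlizat, xepauviirisit, saxnibenexaop, axmumehhawadlisef

/puzpimlizad/: /d/ is a voiced obstruent in word-final position, so it devoices to [t]. → [puzpimlizat].
/xepauviirisid/: /d/ is a voiced obstruent in word-final position, so it devoices to [t]. → [xepauviirisit].
/saxnibenexaob/: /b/ is a voiced obstruent in word-final position, so it devoices to [p]. → [saxnibenexaop].
/axmumehhawadlisev/: /v/ is a voiced obstruent in word-final position, so it devoices to [f]. → [axmumehhawadlisef].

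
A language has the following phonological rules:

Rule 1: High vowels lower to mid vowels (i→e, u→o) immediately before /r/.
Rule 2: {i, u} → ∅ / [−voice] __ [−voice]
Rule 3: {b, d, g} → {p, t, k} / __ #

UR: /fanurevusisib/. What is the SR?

fanorevussip

Rule 1 (pre-rhotic lowering): /u/ is a high vowel immediately before /r/, so it lowers to [o]. /fanurevusisib/ → fanorevusisib.
Rule 2 (high vowel syncope): /i/ is a high vowel flanked by voiceless consonants /s/ and /s/, so it deletes. /fanorevusisib/ → fanorevussib.
Rule 3 (final devoicing): /b/ is a voiced stop in word-final position, so it devoices to [p]. /fanorevussib/ → fanorevussip.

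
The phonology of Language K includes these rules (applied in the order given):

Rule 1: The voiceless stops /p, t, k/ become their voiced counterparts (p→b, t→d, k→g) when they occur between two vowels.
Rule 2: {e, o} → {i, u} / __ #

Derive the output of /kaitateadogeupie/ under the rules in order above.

kaidadeadogeubii

Rule 1 (intervocalic voicing): /t/ is a voiceless stop between vowels /i/ and /a/, so it voices to [d]. /t/ is a voiceless stop between vowels /a/ and /e/, so it voices to [d]. /p/ is a voiceless stop between vowels /u/ and /i/, so it voices to [b]. /kaitateadogeupie/ → kaidadeadogeubie.
Rule 2 (final vowel raising): /e/ is a mid vowel in word-final position, so it raises to [i]. /kaidadeadogeubie/ → kaidadeadogeubii.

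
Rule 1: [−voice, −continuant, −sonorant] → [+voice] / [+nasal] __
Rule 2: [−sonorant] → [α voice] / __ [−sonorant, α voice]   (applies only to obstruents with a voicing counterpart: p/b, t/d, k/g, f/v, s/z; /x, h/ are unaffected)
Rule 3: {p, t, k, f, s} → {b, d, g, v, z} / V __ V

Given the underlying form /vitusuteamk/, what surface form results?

viduzudeamg

Rule 1 (post-nasal voicing): /k/ is a voiceless stop immediately after the nasal /m/, so it voices to [g]. /vitusuteamk/ → vitusuteamg.
Rule 2 (regressive voicing assimilation): no segment meets the environment; /vitusuteamg/ is unchanged.
Rule 3 (intervocalic voicing): /t/ is a voiceless obstruent between vowels /i/ and /u/, so it voices to [d]. /s/ is a voiceless obstruent between vowels /u/ and /u/, so it voices to [z]. /t/ is a voiceless obstruent between vowels /u/ and /e/, so it voices to [d]. /vitusuteamg/ → viduzudeamg.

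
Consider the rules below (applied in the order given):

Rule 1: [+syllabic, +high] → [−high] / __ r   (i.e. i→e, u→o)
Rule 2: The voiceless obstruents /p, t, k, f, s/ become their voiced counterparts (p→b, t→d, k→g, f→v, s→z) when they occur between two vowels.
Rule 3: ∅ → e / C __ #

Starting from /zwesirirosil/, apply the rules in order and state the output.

Rule 1 (pre-rhotic lowering): /i/ is a high vowel immediately before /r/, so it lowers to [e]. /i/ is a high vowel immediately before /r/, so it lowers to [e]. /zwesirirosil/ → zwesererosil.
Rule 2 (intervocalic voicing): /s/ is a voiceless obstruent between vowels /e/ and /e/, so it voices to [z]. /s/ is a voiceless obstruent between vowels /o/ and /i/, so it voices to [z]. /zwesererosil/ → zwezererozil.
Rule 3 (final e-epenthesis): the form ends in the consonant /l/, so [e] is inserted word-finally. /zwezererozil/ → zwezererozile.

zwezererozile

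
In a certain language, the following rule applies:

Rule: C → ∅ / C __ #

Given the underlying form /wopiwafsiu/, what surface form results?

No segment of /wopiwafsiu/ meets the structural description of the rule, so the form surfaces unchanged.

wopiwafsiu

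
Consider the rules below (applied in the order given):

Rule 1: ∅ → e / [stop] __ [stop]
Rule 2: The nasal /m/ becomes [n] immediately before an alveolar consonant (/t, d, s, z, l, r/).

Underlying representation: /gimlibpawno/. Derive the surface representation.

ginlibepawno

Rule 1 (stop-cluster e-epenthesis): /b/ and /p/ form a stop–stop cluster, so [e] is inserted between them. /gimlibpawno/ → gimlibepawno.
Rule 2 (nasal place assimilation): /m/ precedes the alveolar consonant /l/, so it assimilates in place to [n]. /gimlibepawno/ → ginlibepawno.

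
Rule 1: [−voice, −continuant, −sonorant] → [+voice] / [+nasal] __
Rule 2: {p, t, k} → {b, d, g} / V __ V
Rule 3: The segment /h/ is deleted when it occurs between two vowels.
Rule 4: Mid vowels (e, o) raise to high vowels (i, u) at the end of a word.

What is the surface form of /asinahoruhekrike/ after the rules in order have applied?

asinaoruekrigi

Rule 1 (post-nasal voicing): no segment meets the environment; /asinahoruhekrike/ is unchanged.
Rule 2 (intervocalic voicing): /k/ is a voiceless stop between vowels /i/ and /e/, so it voices to [g]. /asinahoruhekrike/ → asinahoruhekrige.
Rule 3 (intervocalic h-deletion): /h/ occurs between vowels /a/ and /o/, so it deletes. /h/ occurs between vowels /u/ and /e/, so it deletes. /asinahoruhekrige/ → asinaoruekrige.
Rule 4 (final vowel raising): /e/ is a mid vowel in word-final position, so it raises to [i]. /asinaoruekrige/ → asinaoruekrigi.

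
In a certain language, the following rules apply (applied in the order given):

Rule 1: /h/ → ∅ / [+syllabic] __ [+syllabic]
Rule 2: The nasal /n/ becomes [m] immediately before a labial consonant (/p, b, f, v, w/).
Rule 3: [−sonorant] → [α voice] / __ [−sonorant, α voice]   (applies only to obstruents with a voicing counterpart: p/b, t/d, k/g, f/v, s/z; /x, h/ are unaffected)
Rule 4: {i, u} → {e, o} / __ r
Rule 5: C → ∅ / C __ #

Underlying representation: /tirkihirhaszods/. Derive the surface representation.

terkierhazzot

Rule 1 (intervocalic h-deletion): /h/ occurs between vowels /i/ and /i/, so it deletes. /tirkihirhaszods/ → tirkiirhaszods.
Rule 2 (nasal place assimilation): no segment meets the environment; /tirkiirhaszods/ is unchanged.
Rule 3 (regressive voicing assimilation): /s/ precedes the voiced obstruent /z/, so it voices to [z] by assimilation. /d/ precedes the voiceless obstruent /s/, so it devoices to [t] by assimilation. /tirkiirhaszods/ → tirkiirhazzots.
Rule 4 (pre-rhotic lowering): /i/ is a high vowel immediately before /r/, so it lowers to [e]. /i/ is a high vowel immediately before /r/, so it lowers to [e]. /tirkiirhazzots/ → terkierhazzots.
Rule 5 (final cluster simplification): /s/ is the second consonant of a word-final cluster /ts/, so it deletes. /terkierhazzots/ → terkierhazzot.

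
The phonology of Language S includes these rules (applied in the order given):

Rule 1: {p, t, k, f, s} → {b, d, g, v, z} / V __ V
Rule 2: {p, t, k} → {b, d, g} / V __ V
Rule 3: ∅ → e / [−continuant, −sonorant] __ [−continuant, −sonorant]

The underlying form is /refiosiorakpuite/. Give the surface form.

revioziorakepuide

Rule 1 (intervocalic voicing): /f/ is a voiceless obstruent between vowels /e/ and /i/, so it voices to [v]. /s/ is a voiceless obstruent between vowels /o/ and /i/, so it voices to [z]. /t/ is a voiceless obstruent between vowels /i/ and /e/, so it voices to [d]. /refiosiorakpuite/ → revioziorakpuide.
Rule 2 (intervocalic voicing): no segment meets the environment; /revioziorakpuide/ is unchanged.
Rule 3 (stop-cluster e-epenthesis): /k/ and /p/ form a stop–stop cluster, so [e] is inserted between them. /revioziorakpuide/ → revioziorakepuide.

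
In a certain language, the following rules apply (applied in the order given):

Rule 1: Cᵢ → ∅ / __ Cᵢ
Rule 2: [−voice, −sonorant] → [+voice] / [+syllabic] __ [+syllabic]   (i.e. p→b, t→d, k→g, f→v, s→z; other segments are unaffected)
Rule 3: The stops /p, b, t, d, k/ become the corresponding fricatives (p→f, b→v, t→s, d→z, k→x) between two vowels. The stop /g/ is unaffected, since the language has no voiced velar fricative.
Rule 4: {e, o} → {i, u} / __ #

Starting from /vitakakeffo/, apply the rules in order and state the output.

vizagagevu

Rule 1 (degemination): /ff/ is a geminate; the first /f/ deletes. /vitakakeffo/ → vitakakefo.
Rule 2 (intervocalic voicing): /t/ is a voiceless obstruent between vowels /i/ and /a/, so it voices to [d]. /k/ is a voiceless obstruent between vowels /a/ and /a/, so it voices to [g]. /k/ is a voiceless obstruent between vowels /a/ and /e/, so it voices to [g]. /f/ is a voiceless obstruent between vowels /e/ and /o/, so it voices to [v]. /vitakakefo/ → vidagagevo.
Rule 3 (intervocalic spirantization): /d/ is a stop between vowels /i/ and /a/, so it spirantizes to the fricative [z]. /vidagagevo/ → vizagagevo.
Rule 4 (final vowel raising): /o/ is a mid vowel in word-final position, so it raises to [u]. /vizagagevo/ → vizagagevu.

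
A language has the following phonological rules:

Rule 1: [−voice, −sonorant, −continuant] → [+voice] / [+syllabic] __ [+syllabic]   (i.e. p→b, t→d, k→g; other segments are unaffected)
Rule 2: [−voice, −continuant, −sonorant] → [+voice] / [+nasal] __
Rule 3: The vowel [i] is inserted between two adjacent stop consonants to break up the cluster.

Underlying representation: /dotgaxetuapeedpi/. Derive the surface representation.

dotigaxeduabeedipi

Rule 1 (intervocalic voicing): /t/ is a voiceless stop between vowels /e/ and /u/, so it voices to [d]. /p/ is a voiceless stop between vowels /a/ and /e/, so it voices to [b]. /dotgaxetuapeedpi/ → dotgaxeduabeedpi.
Rule 2 (post-nasal voicing): no segment meets the environment; /dotgaxeduabeedpi/ is unchanged.
Rule 3 (stop-cluster i-epenthesis): /t/ and /g/ form a stop–stop cluster, so [i] is inserted between them. /d/ and /p/ form a stop–stop cluster, so [i] is inserted between them. /dotgaxeduabeedpi/ → dotigaxeduabeedipi.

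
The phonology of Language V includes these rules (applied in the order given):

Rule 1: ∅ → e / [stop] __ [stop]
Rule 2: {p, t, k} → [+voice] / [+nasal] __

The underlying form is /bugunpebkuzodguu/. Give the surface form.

Rule 1 (stop-cluster e-epenthesis): /b/ and /k/ form a stop–stop cluster, so [e] is inserted between them. /d/ and /g/ form a stop–stop cluster, so [e] is inserted between them. /bugunpebkuzodguu/ → bugunpebekuzodeguu.
Rule 2 (post-nasal voicing): /p/ is a voiceless stop immediately after the nasal /n/, so it voices to [b]. /bugunpebekuzodeguu/ → bugunbebekuzodeguu.

bugunbebekuzodeguu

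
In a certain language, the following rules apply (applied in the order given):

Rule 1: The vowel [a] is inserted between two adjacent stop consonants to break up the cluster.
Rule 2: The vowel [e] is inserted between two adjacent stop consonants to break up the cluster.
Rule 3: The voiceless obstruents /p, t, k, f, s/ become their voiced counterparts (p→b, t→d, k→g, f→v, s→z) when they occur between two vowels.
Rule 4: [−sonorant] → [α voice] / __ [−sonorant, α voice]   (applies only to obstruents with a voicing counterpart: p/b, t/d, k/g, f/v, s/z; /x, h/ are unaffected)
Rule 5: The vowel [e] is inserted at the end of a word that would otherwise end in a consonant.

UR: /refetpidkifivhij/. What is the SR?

revedabidagivifhije

Rule 1 (stop-cluster a-epenthesis): /t/ and /p/ form a stop–stop cluster, so [a] is inserted between them. /d/ and /k/ form a stop–stop cluster, so [a] is inserted between them. /refetpidkifivhij/ → refetapidakifivhij.
Rule 2 (stop-cluster e-epenthesis): no segment meets the environment; /refetapidakifivhij/ is unchanged.
Rule 3 (intervocalic voicing): /f/ is a voiceless obstruent between vowels /e/ and /e/, so it voices to [v]. /t/ is a voiceless obstruent between vowels /e/ and /a/, so it voices to [d]. /p/ is a voiceless obstruent between vowels /a/ and /i/, so it voices to [b]. /k/ is a voiceless obstruent between vowels /a/ and /i/, so it voices to [g]. /f/ is a voiceless obstruent between vowels /i/ and /i/, so it voices to [v]. /refetapidakifivhij/ → revedabidagivivhij.
Rule 4 (regressive voicing assimilation): /v/ precedes the voiceless obstruent /h/, so it devoices to [f] by assimilation. /revedabidagivivhij/ → revedabidagivifhij.
Rule 5 (final e-epenthesis): the form ends in the consonant /j/, so [e] is inserted word-finally. /revedabidagivifhij/ → revedabidagivifhije.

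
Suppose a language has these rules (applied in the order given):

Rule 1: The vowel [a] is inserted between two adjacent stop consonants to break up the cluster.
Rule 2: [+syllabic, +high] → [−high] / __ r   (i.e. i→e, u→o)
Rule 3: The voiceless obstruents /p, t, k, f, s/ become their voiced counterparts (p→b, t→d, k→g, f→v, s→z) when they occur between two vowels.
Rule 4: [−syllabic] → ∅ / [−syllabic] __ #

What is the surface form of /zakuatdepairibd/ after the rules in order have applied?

Rule 1 (stop-cluster a-epenthesis): /t/ and /d/ form a stop–stop cluster, so [a] is inserted between them. /b/ and /d/ form a stop–stop cluster, so [a] is inserted between them. /zakuatdepairibd/ → zakuatadepairibad.
Rule 2 (pre-rhotic lowering): /i/ is a high vowel immediately before /r/, so it lowers to [e]. /zakuatadepairibad/ → zakuatadepaeribad.
Rule 3 (intervocalic voicing): /k/ is a voiceless obstruent between vowels /a/ and /u/, so it voices to [g]. /t/ is a voiceless obstruent between vowels /a/ and /a/, so it voices to [d]. /p/ is a voiceless obstruent between vowels /e/ and /a/, so it voices to [b]. /zakuatadepaeribad/ → zaguadadebaeribad.
Rule 4 (final cluster simplification): no segment meets the environment; /zaguadadebaeribad/ is unchanged.

zaguadadebaeribad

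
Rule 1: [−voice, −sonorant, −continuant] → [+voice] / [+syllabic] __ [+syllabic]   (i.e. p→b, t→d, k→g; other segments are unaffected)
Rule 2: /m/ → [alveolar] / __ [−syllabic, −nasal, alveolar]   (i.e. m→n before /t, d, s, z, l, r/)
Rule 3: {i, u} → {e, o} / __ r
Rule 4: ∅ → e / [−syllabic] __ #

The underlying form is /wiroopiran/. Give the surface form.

werooberane

Rule 1 (intervocalic voicing): /p/ is a voiceless stop between vowels /o/ and /i/, so it voices to [b]. /wiroopiran/ → wiroobiran.
Rule 2 (nasal place assimilation): no segment meets the environment; /wiroobiran/ is unchanged.
Rule 3 (pre-rhotic lowering): /i/ is a high vowel immediately before /r/, so it lowers to [e]. /i/ is a high vowel immediately before /r/, so it lowers to [e]. /wiroobiran/ → werooberan.
Rule 4 (final e-epenthesis): the form ends in the consonant /n/, so [e] is inserted word-finally. /werooberan/ → werooberane.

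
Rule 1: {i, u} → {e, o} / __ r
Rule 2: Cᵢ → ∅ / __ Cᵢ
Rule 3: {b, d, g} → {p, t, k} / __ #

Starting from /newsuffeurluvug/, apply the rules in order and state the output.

newsufeorluvuk

Rule 1 (pre-rhotic lowering): /u/ is a high vowel immediately before /r/, so it lowers to [o]. /newsuffeurluvug/ → newsuffeorluvug.
Rule 2 (degemination): /ff/ is a geminate; the first /f/ deletes. /newsuffeorluvug/ → newsufeorluvug.
Rule 3 (final devoicing): /g/ is a voiced stop in word-final position, so it devoices to [k]. /newsufeorluvug/ → newsufeorluvuk.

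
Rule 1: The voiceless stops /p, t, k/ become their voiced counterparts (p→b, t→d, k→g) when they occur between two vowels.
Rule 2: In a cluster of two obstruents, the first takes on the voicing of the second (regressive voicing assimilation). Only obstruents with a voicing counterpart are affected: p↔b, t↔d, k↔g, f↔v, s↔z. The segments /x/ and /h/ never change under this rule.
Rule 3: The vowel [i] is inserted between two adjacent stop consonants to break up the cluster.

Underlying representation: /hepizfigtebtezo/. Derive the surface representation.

Rule 1 (intervocalic voicing): /p/ is a voiceless stop between vowels /e/ and /i/, so it voices to [b]. /hepizfigtebtezo/ → hebizfigtebtezo.
Rule 2 (regressive voicing assimilation): /z/ precedes the voiceless obstruent /f/, so it devoices to [s] by assimilation. /g/ precedes the voiceless obstruent /t/, so it devoices to [k] by assimilation. /b/ precedes the voiceless obstruent /t/, so it devoices to [p] by assimilation. /hebizfigtebtezo/ → hebisfikteptezo.
Rule 3 (stop-cluster i-epenthesis): /k/ and /t/ form a stop–stop cluster, so [i] is inserted between them. /p/ and /t/ form a stop–stop cluster, so [i] is inserted between them. /hebisfikteptezo/ → hebisfikitepitezo.

hebisfikitepitezo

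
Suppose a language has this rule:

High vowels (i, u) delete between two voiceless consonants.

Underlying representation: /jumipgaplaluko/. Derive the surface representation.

jumipgaplaluko

No segment of /jumipgaplaluko/ meets the structural description of the rule, so the form surfaces unchanged.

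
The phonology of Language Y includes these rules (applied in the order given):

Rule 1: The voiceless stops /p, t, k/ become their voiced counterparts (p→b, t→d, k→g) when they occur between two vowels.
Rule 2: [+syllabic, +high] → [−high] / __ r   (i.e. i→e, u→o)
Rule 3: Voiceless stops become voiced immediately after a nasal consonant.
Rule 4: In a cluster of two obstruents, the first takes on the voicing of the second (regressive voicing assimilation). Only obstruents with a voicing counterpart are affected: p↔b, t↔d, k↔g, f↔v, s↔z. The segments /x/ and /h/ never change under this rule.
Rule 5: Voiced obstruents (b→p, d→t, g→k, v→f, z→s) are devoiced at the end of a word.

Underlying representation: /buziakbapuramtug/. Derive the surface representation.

buziagbaboramduk

Rule 1 (intervocalic voicing): /p/ is a voiceless stop between vowels /a/ and /u/, so it voices to [b]. /buziakbapuramtug/ → buziakbaburamtug.
Rule 2 (pre-rhotic lowering): /u/ is a high vowel immediately before /r/, so it lowers to [o]. /buziakbaburamtug/ → buziakbaboramtug.
Rule 3 (post-nasal voicing): /t/ is a voiceless stop immediately after the nasal /m/, so it voices to [d]. /buziakbaboramtug/ → buziakbaboramdug.
Rule 4 (regressive voicing assimilation): /k/ precedes the voiced obstruent /b/, so it voices to [g] by assimilation. /buziakbaboramdug/ → buziagbaboramdug.
Rule 5 (final devoicing): /g/ is a voiced obstruent in word-final position, so it devoices to [k]. /buziagbaboramdug/ → buziagbaboramduk.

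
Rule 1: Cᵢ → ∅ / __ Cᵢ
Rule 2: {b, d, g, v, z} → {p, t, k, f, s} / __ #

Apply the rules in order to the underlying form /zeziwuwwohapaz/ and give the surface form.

zeziwuwohapas

Rule 1 (degemination): /ww/ is a geminate; the first /w/ deletes. /zeziwuwwohapaz/ → zeziwuwohapaz.
Rule 2 (final devoicing): /z/ is a voiced obstruent in word-final position, so it devoices to [s]. /zeziwuwohapaz/ → zeziwuwohapas.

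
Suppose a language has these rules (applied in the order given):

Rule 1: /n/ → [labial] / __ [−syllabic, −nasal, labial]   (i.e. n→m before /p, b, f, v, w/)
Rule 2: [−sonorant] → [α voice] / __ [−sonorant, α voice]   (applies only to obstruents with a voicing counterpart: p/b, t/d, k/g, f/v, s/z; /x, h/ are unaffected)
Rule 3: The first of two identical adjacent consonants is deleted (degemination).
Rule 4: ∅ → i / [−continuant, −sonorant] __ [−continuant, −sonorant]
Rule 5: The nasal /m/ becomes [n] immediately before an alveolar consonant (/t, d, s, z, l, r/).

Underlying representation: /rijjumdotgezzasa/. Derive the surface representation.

rijundodigezasa

Rule 1 (nasal place assimilation): no segment meets the environment; /rijjumdotgezzasa/ is unchanged.
Rule 2 (regressive voicing assimilation): /t/ precedes the voiced obstruent /g/, so it voices to [d] by assimilation. /rijjumdotgezzasa/ → rijjumdodgezzasa.
Rule 3 (degemination): /jj/ is a geminate; the first /j/ deletes. /zz/ is a geminate; the first /z/ deletes. /rijjumdodgezzasa/ → rijumdodgezasa.
Rule 4 (stop-cluster i-epenthesis): /d/ and /g/ form a stop–stop cluster, so [i] is inserted between them. /rijumdodgezasa/ → rijumdodigezasa.
Rule 5 (nasal place assimilation): /m/ precedes the alveolar consonant /d/, so it assimilates in place to [n]. /rijumdodigezasa/ → rijundodigezasa.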